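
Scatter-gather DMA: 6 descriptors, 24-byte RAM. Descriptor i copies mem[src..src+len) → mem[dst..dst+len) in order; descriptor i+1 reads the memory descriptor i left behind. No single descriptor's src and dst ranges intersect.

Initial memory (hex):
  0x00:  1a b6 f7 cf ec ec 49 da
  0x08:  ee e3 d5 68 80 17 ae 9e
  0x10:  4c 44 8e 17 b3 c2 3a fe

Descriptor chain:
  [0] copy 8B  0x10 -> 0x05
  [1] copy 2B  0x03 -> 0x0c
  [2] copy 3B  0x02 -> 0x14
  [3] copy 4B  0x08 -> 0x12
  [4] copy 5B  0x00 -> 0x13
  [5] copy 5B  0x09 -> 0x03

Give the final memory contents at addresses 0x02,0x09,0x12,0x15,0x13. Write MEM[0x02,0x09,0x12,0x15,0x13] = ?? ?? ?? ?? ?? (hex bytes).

MEM[0x02,0x09,0x12,0x15,0x13] = f7 b3 17 f7 1a

D0: mem[0x05..0x0c] <- [4c 44 8e 17 b3 c2 3a fe]
D1: mem[0x0c..0x0d] <- [cf ec]
D2: mem[0x14..0x16] <- [f7 cf ec]
D3: mem[0x12..0x15] <- [17 b3 c2 3a]
D4: mem[0x13..0x17] <- [1a b6 f7 cf ec]
D5: mem[0x03..0x07] <- [b3 c2 3a cf ec]
query mem[0x02]=0xf7, mem[0x09]=0xb3, mem[0x12]=0x17, mem[0x15]=0xf7, mem[0x13]=0x1a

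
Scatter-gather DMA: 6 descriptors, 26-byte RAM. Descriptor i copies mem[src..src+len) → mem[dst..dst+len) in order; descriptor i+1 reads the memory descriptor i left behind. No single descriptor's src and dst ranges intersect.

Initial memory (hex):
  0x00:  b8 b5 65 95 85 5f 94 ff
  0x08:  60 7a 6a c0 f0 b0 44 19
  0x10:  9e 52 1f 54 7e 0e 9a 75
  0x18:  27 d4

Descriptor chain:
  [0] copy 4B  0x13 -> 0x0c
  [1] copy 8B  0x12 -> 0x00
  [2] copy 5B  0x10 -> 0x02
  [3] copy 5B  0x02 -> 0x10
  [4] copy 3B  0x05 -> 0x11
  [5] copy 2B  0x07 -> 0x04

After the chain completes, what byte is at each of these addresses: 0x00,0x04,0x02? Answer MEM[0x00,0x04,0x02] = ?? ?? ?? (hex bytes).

MEM[0x00,0x04,0x02] = 1f d4 9e

  after D0: wrote 4B at 0x0c = 547e0e9a
  after D1: wrote 8B at 0x00 = 1f547e0e9a7527d4
  after D2: wrote 5B at 0x02 = 9e521f547e
  after D3: wrote 5B at 0x10 = 9e521f547e
  after D4: wrote 3B at 0x11 = 547ed4
  after D5: wrote 2B at 0x04 = d460
query mem[0x00]=0x1f, mem[0x04]=0xd4, mem[0x02]=0x9e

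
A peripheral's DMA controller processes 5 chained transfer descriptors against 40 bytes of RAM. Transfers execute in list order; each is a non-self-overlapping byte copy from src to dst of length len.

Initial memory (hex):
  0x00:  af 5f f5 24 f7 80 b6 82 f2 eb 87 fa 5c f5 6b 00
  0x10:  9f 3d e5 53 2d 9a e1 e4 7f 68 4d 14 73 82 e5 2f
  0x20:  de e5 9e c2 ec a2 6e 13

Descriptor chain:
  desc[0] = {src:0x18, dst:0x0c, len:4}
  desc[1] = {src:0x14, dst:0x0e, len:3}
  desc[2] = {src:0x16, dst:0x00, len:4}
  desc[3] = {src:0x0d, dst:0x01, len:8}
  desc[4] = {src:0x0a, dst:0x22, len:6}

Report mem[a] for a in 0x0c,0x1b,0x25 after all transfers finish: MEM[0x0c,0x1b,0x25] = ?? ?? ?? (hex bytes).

[0] 0x18->0x0c len=4 : 7f 68 4d 14
[1] 0x14->0x0e len=3 : 2d 9a e1
[2] 0x16->0x00 len=4 : e1 e4 7f 68
[3] 0x0d->0x01 len=8 : 68 2d 9a e1 3d e5 53 2d
[4] 0x0a->0x22 len=6 : 87 fa 7f 68 2d 9a
query mem[0x0c]=0x7f, mem[0x1b]=0x14, mem[0x25]=0x68

MEM[0x0c,0x1b,0x25] = 7f 14 68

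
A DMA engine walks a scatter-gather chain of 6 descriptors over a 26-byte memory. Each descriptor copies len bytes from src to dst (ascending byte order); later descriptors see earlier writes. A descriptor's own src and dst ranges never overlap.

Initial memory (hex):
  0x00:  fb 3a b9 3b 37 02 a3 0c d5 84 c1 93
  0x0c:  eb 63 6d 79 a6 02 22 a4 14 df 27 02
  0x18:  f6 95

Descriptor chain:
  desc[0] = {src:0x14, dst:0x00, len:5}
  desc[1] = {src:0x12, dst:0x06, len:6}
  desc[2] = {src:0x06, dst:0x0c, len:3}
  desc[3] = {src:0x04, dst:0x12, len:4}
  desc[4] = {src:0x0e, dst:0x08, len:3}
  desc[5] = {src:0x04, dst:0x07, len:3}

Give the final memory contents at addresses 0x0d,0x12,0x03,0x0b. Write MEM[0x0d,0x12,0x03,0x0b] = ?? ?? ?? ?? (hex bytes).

D0: mem[0x00..0x04] <- [14 df 27 02 f6]
D1: mem[0x06..0x0b] <- [22 a4 14 df 27 02]
D2: mem[0x0c..0x0e] <- [22 a4 14]
D3: mem[0x12..0x15] <- [f6 02 22 a4]
D4: mem[0x08..0x0a] <- [14 79 a6]
D5: mem[0x07..0x09] <- [f6 02 22]
query mem[0x0d]=0xa4, mem[0x12]=0xf6, mem[0x03]=0x02, mem[0x0b]=0x02

MEM[0x0d,0x12,0x03,0x0b] = a4 f6 02 02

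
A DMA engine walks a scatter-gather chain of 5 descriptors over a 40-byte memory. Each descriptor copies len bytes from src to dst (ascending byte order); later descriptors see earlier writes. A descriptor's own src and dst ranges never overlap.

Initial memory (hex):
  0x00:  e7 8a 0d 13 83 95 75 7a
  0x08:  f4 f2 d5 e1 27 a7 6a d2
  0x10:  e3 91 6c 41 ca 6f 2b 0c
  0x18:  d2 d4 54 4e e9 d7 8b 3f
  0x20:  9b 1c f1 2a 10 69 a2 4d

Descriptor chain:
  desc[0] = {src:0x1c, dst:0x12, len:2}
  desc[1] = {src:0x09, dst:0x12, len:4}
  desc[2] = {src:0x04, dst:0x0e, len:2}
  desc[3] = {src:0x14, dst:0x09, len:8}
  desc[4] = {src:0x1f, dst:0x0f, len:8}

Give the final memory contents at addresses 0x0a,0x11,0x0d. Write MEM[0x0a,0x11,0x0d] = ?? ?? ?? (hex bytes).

#0 dst[0x12+2] := {0xe9,0xd7}
#1 dst[0x12+4] := {0xf2,0xd5,0xe1,0x27}
#2 dst[0x0e+2] := {0x83,0x95}
#3 dst[0x09+8] := {0xe1,0x27,0x2b,0x0c,0xd2,0xd4,0x54,0x4e}
#4 dst[0x0f+8] := {0x3f,0x9b,0x1c,0xf1,0x2a,0x10,0x69,0xa2}
query mem[0x0a]=0x27, mem[0x11]=0x1c, mem[0x0d]=0xd2

MEM[0x0a,0x11,0x0d] = 27 1c d2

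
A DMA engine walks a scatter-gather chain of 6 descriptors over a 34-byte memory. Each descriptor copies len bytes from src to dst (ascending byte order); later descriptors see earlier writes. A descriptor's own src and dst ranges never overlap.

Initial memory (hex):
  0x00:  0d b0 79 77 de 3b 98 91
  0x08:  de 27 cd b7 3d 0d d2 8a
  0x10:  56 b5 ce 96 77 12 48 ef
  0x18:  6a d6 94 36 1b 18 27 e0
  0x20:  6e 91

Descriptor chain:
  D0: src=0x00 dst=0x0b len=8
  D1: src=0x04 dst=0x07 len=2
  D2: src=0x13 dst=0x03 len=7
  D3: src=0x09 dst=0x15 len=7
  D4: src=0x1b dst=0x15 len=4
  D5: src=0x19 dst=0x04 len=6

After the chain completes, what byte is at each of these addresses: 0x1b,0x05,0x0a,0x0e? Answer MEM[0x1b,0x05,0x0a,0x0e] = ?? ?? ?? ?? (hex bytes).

MEM[0x1b,0x05,0x0a,0x0e] = de 77 cd 77

#0 dst[0x0b+8] := {0x0d,0xb0,0x79,0x77,0xde,0x3b,0x98,0x91}
#1 dst[0x07+2] := {0xde,0x3b}
#2 dst[0x03+7] := {0x96,0x77,0x12,0x48,0xef,0x6a,0xd6}
#3 dst[0x15+7] := {0xd6,0xcd,0x0d,0xb0,0x79,0x77,0xde}
#4 dst[0x15+4] := {0xde,0x1b,0x18,0x27}
#5 dst[0x04+6] := {0x79,0x77,0xde,0x1b,0x18,0x27}
query mem[0x1b]=0xde, mem[0x05]=0x77, mem[0x0a]=0xcd, mem[0x0e]=0x77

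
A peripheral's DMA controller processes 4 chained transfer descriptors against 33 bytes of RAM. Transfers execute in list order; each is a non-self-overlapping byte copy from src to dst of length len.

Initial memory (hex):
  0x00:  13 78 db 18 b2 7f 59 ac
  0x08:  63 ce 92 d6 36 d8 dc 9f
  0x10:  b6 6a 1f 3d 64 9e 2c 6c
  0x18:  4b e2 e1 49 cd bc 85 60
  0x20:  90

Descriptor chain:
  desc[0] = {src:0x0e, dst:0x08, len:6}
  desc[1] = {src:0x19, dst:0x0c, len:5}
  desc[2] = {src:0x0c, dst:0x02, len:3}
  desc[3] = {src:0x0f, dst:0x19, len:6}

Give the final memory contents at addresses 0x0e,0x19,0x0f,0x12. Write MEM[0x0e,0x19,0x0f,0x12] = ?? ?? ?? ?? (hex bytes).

  after D0: wrote 6B at 0x08 = dc9fb66a1f3d
  after D1: wrote 5B at 0x0c = e2e149cdbc
  after D2: wrote 3B at 0x02 = e2e149
  after D3: wrote 6B at 0x19 = cdbc6a1f3d64
query mem[0x0e]=0x49, mem[0x19]=0xcd, mem[0x0f]=0xcd, mem[0x12]=0x1f

MEM[0x0e,0x19,0x0f,0x12] = 49 cd cd 1f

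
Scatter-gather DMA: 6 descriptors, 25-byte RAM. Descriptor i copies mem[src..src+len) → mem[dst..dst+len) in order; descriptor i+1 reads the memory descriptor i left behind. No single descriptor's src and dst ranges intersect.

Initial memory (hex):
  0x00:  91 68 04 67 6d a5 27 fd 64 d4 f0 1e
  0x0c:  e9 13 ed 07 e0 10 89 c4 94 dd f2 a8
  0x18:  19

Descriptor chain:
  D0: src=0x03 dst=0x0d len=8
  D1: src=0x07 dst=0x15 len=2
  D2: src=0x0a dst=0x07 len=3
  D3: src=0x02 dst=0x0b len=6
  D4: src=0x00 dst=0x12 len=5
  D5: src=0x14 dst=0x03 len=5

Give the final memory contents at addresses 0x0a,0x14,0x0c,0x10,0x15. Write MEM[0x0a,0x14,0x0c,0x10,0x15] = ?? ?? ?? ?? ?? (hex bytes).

MEM[0x0a,0x14,0x0c,0x10,0x15] = f0 04 67 f0 67

[0] 0x03->0x0d len=8 : 67 6d a5 27 fd 64 d4 f0
[1] 0x07->0x15 len=2 : fd 64
[2] 0x0a->0x07 len=3 : f0 1e e9
[3] 0x02->0x0b len=6 : 04 67 6d a5 27 f0
[4] 0x00->0x12 len=5 : 91 68 04 67 6d
[5] 0x14->0x03 len=5 : 04 67 6d a8 19
query mem[0x0a]=0xf0, mem[0x14]=0x04, mem[0x0c]=0x67, mem[0x10]=0xf0, mem[0x15]=0x67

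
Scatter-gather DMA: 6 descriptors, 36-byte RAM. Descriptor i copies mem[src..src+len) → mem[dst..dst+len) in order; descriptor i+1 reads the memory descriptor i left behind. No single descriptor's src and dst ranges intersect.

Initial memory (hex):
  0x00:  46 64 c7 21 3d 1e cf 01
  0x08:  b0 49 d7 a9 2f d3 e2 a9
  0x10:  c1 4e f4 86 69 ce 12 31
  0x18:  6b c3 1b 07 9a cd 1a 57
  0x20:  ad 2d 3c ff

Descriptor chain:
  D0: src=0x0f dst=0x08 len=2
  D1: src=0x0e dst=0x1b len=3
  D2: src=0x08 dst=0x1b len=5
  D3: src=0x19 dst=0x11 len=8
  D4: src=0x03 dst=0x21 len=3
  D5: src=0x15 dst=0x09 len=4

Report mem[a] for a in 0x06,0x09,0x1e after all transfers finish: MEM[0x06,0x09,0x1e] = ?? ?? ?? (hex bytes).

MEM[0x06,0x09,0x1e] = cf d7 a9

  after D0: wrote 2B at 0x08 = a9c1
  after D1: wrote 3B at 0x1b = e2a9c1
  after D2: wrote 5B at 0x1b = a9c1d7a92f
  after D3: wrote 8B at 0x11 = c31ba9c1d7a92fad
  after D4: wrote 3B at 0x21 = 213d1e
  after D5: wrote 4B at 0x09 = d7a92fad
query mem[0x06]=0xcf, mem[0x09]=0xd7, mem[0x1e]=0xa9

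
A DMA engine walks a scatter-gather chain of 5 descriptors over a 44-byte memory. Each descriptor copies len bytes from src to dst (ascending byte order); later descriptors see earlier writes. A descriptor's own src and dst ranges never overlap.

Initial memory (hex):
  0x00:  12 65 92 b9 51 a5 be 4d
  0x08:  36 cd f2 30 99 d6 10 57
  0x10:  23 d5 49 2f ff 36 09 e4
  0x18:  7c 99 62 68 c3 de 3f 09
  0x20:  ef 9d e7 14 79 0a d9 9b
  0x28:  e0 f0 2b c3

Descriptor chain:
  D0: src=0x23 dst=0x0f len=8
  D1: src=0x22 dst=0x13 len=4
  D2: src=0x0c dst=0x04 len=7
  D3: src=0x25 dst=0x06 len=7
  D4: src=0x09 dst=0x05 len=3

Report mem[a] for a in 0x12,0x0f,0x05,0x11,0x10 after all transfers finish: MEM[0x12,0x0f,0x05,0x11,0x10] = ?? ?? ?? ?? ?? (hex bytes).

D0: mem[0x0f..0x16] <- [14 79 0a d9 9b e0 f0 2b]
D1: mem[0x13..0x16] <- [e7 14 79 0a]
D2: mem[0x04..0x0a] <- [99 d6 10 14 79 0a d9]
D3: mem[0x06..0x0c] <- [0a d9 9b e0 f0 2b c3]
D4: mem[0x05..0x07] <- [e0 f0 2b]
query mem[0x12]=0xd9, mem[0x0f]=0x14, mem[0x05]=0xe0, mem[0x11]=0x0a, mem[0x10]=0x79

MEM[0x12,0x0f,0x05,0x11,0x10] = d9 14 e0 0a 79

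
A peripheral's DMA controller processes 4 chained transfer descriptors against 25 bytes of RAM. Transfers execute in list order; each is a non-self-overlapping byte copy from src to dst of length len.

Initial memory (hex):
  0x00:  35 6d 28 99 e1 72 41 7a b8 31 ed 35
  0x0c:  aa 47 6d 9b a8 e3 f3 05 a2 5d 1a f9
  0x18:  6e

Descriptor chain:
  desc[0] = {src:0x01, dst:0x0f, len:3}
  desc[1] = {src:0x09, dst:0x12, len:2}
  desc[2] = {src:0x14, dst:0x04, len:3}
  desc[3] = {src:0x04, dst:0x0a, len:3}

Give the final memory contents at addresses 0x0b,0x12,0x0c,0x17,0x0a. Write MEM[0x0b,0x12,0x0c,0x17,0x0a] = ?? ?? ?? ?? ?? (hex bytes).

MEM[0x0b,0x12,0x0c,0x17,0x0a] = 5d 31 1a f9 a2

[0] 0x01->0x0f len=3 : 6d 28 99
[1] 0x09->0x12 len=2 : 31 ed
[2] 0x14->0x04 len=3 : a2 5d 1a
[3] 0x04->0x0a len=3 : a2 5d 1a
query mem[0x0b]=0x5d, mem[0x12]=0x31, mem[0x0c]=0x1a, mem[0x17]=0xf9, mem[0x0a]=0xa2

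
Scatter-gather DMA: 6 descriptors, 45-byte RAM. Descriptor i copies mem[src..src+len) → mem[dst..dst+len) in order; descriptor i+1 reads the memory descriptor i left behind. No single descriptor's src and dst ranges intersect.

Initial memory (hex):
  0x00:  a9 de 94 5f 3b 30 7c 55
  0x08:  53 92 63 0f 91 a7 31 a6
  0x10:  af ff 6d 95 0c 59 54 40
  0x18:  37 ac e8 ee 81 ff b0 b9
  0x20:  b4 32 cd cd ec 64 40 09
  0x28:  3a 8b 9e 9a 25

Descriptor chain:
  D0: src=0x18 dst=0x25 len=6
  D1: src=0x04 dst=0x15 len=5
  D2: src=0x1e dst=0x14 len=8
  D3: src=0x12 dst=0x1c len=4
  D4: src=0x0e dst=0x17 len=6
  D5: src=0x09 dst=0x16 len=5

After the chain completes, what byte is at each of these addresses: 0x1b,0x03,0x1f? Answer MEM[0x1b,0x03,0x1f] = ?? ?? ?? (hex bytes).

#0 dst[0x25+6] := {0x37,0xac,0xe8,0xee,0x81,0xff}
#1 dst[0x15+5] := {0x3b,0x30,0x7c,0x55,0x53}
#2 dst[0x14+8] := {0xb0,0xb9,0xb4,0x32,0xcd,0xcd,0xec,0x37}
#3 dst[0x1c+4] := {0x6d,0x95,0xb0,0xb9}
#4 dst[0x17+6] := {0x31,0xa6,0xaf,0xff,0x6d,0x95}
#5 dst[0x16+5] := {0x92,0x63,0x0f,0x91,0xa7}
query mem[0x1b]=0x6d, mem[0x03]=0x5f, mem[0x1f]=0xb9

MEM[0x1b,0x03,0x1f] = 6d 5f b9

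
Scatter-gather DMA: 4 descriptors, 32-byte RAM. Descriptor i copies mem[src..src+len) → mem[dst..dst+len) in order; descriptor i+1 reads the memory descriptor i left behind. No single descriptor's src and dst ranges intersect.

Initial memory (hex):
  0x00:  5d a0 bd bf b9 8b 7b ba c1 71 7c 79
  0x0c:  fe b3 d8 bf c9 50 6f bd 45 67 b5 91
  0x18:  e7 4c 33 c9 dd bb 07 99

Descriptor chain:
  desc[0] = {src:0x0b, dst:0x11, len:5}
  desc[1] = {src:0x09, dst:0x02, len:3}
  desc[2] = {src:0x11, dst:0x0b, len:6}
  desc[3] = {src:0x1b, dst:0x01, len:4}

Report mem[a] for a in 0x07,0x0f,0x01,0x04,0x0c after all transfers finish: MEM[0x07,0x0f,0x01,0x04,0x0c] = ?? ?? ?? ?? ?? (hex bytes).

[0] 0x0b->0x11 len=5 : 79 fe b3 d8 bf
[1] 0x09->0x02 len=3 : 71 7c 79
[2] 0x11->0x0b len=6 : 79 fe b3 d8 bf b5
[3] 0x1b->0x01 len=4 : c9 dd bb 07
query mem[0x07]=0xba, mem[0x0f]=0xbf, mem[0x01]=0xc9, mem[0x04]=0x07, mem[0x0c]=0xfe

MEM[0x07,0x0f,0x01,0x04,0x0c] = ba bf c9 07 fe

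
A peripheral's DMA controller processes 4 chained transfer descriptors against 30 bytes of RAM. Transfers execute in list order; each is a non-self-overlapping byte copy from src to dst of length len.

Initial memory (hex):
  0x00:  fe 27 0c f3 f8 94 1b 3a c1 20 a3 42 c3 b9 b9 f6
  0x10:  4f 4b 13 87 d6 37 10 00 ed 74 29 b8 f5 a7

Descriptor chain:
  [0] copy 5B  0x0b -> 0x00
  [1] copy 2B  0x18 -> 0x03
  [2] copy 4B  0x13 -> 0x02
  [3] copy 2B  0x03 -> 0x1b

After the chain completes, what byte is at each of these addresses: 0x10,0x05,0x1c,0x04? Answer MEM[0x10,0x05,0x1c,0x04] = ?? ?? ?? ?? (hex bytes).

MEM[0x10,0x05,0x1c,0x04] = 4f 10 37 37

[0] 0x0b->0x00 len=5 : 42 c3 b9 b9 f6
[1] 0x18->0x03 len=2 : ed 74
[2] 0x13->0x02 len=4 : 87 d6 37 10
[3] 0x03->0x1b len=2 : d6 37
query mem[0x10]=0x4f, mem[0x05]=0x10, mem[0x1c]=0x37, mem[0x04]=0x37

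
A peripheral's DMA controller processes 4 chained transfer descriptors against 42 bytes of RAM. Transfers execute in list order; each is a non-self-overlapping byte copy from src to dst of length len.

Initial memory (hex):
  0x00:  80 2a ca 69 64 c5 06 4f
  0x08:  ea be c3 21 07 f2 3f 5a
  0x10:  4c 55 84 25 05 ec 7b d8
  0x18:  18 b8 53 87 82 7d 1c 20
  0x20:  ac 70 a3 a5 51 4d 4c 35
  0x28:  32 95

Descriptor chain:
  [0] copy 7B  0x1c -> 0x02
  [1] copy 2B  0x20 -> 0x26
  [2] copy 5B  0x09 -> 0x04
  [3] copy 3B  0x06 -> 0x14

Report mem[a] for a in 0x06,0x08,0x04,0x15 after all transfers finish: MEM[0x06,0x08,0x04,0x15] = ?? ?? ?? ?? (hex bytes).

MEM[0x06,0x08,0x04,0x15] = 21 f2 be 07

  after D0: wrote 7B at 0x02 = 827d1c20ac70a3
  after D1: wrote 2B at 0x26 = ac70
  after D2: wrote 5B at 0x04 = bec32107f2
  after D3: wrote 3B at 0x14 = 2107f2
query mem[0x06]=0x21, mem[0x08]=0xf2, mem[0x04]=0xbe, mem[0x15]=0x07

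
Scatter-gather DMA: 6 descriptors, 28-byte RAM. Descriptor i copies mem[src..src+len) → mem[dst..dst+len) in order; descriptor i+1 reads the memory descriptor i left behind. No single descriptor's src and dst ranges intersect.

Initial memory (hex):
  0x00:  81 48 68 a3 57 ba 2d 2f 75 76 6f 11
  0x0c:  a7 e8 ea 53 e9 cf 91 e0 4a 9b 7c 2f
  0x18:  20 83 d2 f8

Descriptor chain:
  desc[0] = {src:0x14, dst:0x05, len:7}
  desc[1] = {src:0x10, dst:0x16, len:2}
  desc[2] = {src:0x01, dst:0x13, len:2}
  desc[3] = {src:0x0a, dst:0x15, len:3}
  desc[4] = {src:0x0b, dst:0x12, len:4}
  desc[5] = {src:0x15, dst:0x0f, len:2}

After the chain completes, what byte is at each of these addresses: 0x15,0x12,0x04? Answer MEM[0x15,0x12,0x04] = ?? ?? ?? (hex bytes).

MEM[0x15,0x12,0x04] = ea d2 57

[0] 0x14->0x05 len=7 : 4a 9b 7c 2f 20 83 d2
[1] 0x10->0x16 len=2 : e9 cf
[2] 0x01->0x13 len=2 : 48 68
[3] 0x0a->0x15 len=3 : 83 d2 a7
[4] 0x0b->0x12 len=4 : d2 a7 e8 ea
[5] 0x15->0x0f len=2 : ea d2
query mem[0x15]=0xea, mem[0x12]=0xd2, mem[0x04]=0x57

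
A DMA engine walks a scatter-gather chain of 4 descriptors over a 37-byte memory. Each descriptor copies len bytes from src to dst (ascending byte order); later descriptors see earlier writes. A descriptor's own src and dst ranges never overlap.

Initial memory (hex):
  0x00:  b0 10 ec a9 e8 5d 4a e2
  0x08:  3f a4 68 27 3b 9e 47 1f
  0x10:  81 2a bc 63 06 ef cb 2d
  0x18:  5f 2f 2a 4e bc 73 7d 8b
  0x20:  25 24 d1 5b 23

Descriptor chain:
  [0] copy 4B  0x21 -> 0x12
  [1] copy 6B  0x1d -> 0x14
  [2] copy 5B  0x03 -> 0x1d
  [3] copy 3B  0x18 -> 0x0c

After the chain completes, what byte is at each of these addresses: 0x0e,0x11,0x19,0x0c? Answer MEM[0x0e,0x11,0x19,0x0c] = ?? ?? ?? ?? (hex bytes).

MEM[0x0e,0x11,0x19,0x0c] = 2a 2a d1 24

#0 dst[0x12+4] := {0x24,0xd1,0x5b,0x23}
#1 dst[0x14+6] := {0x73,0x7d,0x8b,0x25,0x24,0xd1}
#2 dst[0x1d+5] := {0xa9,0xe8,0x5d,0x4a,0xe2}
#3 dst[0x0c+3] := {0x24,0xd1,0x2a}
query mem[0x0e]=0x2a, mem[0x11]=0x2a, mem[0x19]=0xd1, mem[0x0c]=0x24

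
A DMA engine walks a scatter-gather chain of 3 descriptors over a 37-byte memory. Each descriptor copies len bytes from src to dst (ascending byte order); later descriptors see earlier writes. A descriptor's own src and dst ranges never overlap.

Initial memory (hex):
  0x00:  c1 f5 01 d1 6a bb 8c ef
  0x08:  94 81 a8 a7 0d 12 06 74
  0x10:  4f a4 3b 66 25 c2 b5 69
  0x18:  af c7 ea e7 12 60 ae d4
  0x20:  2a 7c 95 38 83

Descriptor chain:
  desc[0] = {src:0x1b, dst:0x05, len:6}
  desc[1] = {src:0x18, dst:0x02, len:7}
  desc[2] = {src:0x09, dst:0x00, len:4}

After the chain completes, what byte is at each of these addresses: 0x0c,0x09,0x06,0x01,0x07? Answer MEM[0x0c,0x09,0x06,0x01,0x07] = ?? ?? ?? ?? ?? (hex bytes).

MEM[0x0c,0x09,0x06,0x01,0x07] = 0d d4 12 2a 60

#0 dst[0x05+6] := {0xe7,0x12,0x60,0xae,0xd4,0x2a}
#1 dst[0x02+7] := {0xaf,0xc7,0xea,0xe7,0x12,0x60,0xae}
#2 dst[0x00+4] := {0xd4,0x2a,0xa7,0x0d}
query mem[0x0c]=0x0d, mem[0x09]=0xd4, mem[0x06]=0x12, mem[0x01]=0x2a, mem[0x07]=0x60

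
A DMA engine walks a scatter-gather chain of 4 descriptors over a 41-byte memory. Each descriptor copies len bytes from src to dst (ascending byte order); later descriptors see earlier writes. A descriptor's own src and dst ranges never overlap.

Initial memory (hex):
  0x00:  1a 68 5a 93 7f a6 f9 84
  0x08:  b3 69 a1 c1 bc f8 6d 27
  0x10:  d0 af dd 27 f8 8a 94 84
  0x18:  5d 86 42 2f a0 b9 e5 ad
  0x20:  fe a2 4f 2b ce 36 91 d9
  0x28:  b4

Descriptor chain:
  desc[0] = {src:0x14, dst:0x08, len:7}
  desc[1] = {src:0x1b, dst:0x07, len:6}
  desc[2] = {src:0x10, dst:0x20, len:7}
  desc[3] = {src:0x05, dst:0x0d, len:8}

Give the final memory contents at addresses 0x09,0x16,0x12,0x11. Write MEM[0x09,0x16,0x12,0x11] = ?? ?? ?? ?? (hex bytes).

D0: mem[0x08..0x0e] <- [f8 8a 94 84 5d 86 42]
D1: mem[0x07..0x0c] <- [2f a0 b9 e5 ad fe]
D2: mem[0x20..0x26] <- [d0 af dd 27 f8 8a 94]
D3: mem[0x0d..0x14] <- [a6 f9 2f a0 b9 e5 ad fe]
query mem[0x09]=0xb9, mem[0x16]=0x94, mem[0x12]=0xe5, mem[0x11]=0xb9

MEM[0x09,0x16,0x12,0x11] = b9 94 e5 b9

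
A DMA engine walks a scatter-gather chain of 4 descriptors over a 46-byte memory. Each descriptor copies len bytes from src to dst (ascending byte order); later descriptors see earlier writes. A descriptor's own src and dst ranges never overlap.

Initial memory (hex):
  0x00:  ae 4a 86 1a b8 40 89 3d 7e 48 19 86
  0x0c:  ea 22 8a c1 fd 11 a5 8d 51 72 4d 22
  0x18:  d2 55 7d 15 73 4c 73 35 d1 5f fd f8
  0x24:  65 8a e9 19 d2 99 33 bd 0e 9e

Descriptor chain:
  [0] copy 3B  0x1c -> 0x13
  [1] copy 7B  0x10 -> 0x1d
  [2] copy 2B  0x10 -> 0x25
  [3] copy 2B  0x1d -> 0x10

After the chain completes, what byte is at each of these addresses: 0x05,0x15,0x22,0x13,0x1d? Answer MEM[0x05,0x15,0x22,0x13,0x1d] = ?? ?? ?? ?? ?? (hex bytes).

D0: mem[0x13..0x15] <- [73 4c 73]
D1: mem[0x1d..0x23] <- [fd 11 a5 73 4c 73 4d]
D2: mem[0x25..0x26] <- [fd 11]
D3: mem[0x10..0x11] <- [fd 11]
query mem[0x05]=0x40, mem[0x15]=0x73, mem[0x22]=0x73, mem[0x13]=0x73, mem[0x1d]=0xfd

MEM[0x05,0x15,0x22,0x13,0x1d] = 40 73 73 73 fd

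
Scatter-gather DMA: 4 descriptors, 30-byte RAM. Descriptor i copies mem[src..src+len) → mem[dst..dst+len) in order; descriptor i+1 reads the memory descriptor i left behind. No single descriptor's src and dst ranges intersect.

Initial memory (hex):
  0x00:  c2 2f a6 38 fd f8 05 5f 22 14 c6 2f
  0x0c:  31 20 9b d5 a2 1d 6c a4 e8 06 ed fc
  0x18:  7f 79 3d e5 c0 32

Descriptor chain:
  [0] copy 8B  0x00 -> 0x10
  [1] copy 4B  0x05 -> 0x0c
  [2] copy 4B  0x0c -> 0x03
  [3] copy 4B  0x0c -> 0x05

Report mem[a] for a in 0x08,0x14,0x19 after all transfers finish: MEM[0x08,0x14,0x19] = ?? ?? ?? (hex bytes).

  after D0: wrote 8B at 0x10 = c22fa638fdf8055f
  after D1: wrote 4B at 0x0c = f8055f22
  after D2: wrote 4B at 0x03 = f8055f22
  after D3: wrote 4B at 0x05 = f8055f22
query mem[0x08]=0x22, mem[0x14]=0xfd, mem[0x19]=0x79

MEM[0x08,0x14,0x19] = 22 fd 79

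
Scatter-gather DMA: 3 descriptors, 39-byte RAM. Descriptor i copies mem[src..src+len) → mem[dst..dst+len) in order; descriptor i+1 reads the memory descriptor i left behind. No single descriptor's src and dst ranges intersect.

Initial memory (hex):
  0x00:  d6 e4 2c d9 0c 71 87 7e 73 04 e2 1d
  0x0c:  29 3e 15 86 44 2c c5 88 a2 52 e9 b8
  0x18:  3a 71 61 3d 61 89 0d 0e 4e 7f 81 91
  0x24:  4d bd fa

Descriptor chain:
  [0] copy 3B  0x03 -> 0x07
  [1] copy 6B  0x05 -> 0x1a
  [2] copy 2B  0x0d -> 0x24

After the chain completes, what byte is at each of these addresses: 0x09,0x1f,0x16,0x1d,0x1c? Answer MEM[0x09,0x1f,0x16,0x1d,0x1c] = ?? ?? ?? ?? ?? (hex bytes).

MEM[0x09,0x1f,0x16,0x1d,0x1c] = 71 e2 e9 0c d9

#0 dst[0x07+3] := {0xd9,0x0c,0x71}
#1 dst[0x1a+6] := {0x71,0x87,0xd9,0x0c,0x71,0xe2}
#2 dst[0x24+2] := {0x3e,0x15}
query mem[0x09]=0x71, mem[0x1f]=0xe2, mem[0x16]=0xe9, mem[0x1d]=0x0c, mem[0x1c]=0xd9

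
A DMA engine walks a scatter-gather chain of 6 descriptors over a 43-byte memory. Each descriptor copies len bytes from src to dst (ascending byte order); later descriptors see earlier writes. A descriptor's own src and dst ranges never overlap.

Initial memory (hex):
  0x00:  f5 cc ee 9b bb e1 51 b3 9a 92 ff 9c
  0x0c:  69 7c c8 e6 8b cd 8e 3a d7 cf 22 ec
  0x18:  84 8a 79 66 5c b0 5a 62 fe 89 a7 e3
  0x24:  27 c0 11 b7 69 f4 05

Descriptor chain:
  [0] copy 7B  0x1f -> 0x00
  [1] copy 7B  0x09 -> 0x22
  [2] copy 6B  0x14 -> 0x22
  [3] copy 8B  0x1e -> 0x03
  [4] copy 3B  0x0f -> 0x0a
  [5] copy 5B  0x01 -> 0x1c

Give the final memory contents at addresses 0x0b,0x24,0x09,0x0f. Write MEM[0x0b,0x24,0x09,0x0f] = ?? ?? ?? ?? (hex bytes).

[0] 0x1f->0x00 len=7 : 62 fe 89 a7 e3 27 c0
[1] 0x09->0x22 len=7 : 92 ff 9c 69 7c c8 e6
[2] 0x14->0x22 len=6 : d7 cf 22 ec 84 8a
[3] 0x1e->0x03 len=8 : 5a 62 fe 89 d7 cf 22 ec
[4] 0x0f->0x0a len=3 : e6 8b cd
[5] 0x01->0x1c len=5 : fe 89 5a 62 fe
query mem[0x0b]=0x8b, mem[0x24]=0x22, mem[0x09]=0x22, mem[0x0f]=0xe6

MEM[0x0b,0x24,0x09,0x0f] = 8b 22 22 e6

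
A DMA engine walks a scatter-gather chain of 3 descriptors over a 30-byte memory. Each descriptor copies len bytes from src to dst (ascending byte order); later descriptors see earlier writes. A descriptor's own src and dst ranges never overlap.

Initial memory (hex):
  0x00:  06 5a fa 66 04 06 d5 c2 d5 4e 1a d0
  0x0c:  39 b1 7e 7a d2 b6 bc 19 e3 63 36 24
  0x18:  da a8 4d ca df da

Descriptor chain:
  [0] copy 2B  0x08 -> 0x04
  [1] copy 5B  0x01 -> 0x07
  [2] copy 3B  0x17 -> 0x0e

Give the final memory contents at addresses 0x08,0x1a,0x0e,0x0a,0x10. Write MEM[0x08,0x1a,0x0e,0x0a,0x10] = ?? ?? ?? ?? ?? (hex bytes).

[0] 0x08->0x04 len=2 : d5 4e
[1] 0x01->0x07 len=5 : 5a fa 66 d5 4e
[2] 0x17->0x0e len=3 : 24 da a8
query mem[0x08]=0xfa, mem[0x1a]=0x4d, mem[0x0e]=0x24, mem[0x0a]=0xd5, mem[0x10]=0xa8

MEM[0x08,0x1a,0x0e,0x0a,0x10] = fa 4d 24 d5 a8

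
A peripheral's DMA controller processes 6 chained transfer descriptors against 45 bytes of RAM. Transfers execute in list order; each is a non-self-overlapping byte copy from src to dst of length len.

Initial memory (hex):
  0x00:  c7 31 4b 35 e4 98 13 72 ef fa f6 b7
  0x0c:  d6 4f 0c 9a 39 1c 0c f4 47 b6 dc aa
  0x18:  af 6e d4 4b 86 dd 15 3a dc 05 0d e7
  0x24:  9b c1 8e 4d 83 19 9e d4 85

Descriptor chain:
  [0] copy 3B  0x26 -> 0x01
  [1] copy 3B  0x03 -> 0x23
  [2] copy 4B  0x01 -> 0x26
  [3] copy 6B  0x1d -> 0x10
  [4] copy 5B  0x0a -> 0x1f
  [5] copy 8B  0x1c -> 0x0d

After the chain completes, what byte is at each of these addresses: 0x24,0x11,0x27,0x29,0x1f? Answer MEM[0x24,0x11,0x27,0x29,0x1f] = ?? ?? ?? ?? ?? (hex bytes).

D0: mem[0x01..0x03] <- [8e 4d 83]
D1: mem[0x23..0x25] <- [83 e4 98]
D2: mem[0x26..0x29] <- [8e 4d 83 e4]
D3: mem[0x10..0x15] <- [dd 15 3a dc 05 0d]
D4: mem[0x1f..0x23] <- [f6 b7 d6 4f 0c]
D5: mem[0x0d..0x14] <- [86 dd 15 f6 b7 d6 4f 0c]
query mem[0x24]=0xe4, mem[0x11]=0xb7, mem[0x27]=0x4d, mem[0x29]=0xe4, mem[0x1f]=0xf6

MEM[0x24,0x11,0x27,0x29,0x1f] = e4 b7 4d e4 f6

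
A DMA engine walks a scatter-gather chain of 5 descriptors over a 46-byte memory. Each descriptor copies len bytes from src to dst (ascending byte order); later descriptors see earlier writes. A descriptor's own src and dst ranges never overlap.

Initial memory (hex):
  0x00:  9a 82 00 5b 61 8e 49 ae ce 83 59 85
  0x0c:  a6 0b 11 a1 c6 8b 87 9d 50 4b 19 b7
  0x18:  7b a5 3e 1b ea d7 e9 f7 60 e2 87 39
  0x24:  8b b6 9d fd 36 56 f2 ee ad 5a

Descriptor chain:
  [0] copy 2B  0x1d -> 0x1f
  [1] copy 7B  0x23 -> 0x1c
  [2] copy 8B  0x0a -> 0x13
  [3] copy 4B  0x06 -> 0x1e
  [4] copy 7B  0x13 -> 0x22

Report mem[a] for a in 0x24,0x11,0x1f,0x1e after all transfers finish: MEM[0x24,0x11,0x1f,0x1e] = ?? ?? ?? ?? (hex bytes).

MEM[0x24,0x11,0x1f,0x1e] = a6 8b ae 49

D0: mem[0x1f..0x20] <- [d7 e9]
D1: mem[0x1c..0x22] <- [39 8b b6 9d fd 36 56]
D2: mem[0x13..0x1a] <- [59 85 a6 0b 11 a1 c6 8b]
D3: mem[0x1e..0x21] <- [49 ae ce 83]
D4: mem[0x22..0x28] <- [59 85 a6 0b 11 a1 c6]
query mem[0x24]=0xa6, mem[0x11]=0x8b, mem[0x1f]=0xae, mem[0x1e]=0x49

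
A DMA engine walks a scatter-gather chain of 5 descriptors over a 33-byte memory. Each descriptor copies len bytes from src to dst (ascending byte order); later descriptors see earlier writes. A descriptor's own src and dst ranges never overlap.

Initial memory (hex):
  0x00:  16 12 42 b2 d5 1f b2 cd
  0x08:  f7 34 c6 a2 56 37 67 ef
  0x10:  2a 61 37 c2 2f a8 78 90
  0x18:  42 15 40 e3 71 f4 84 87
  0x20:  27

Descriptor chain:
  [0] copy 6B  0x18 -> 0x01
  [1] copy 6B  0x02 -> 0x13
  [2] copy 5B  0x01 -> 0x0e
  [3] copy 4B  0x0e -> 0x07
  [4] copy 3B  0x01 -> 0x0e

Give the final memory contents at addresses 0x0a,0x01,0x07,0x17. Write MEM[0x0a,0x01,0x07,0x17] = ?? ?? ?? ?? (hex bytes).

[0] 0x18->0x01 len=6 : 42 15 40 e3 71 f4
[1] 0x02->0x13 len=6 : 15 40 e3 71 f4 cd
[2] 0x01->0x0e len=5 : 42 15 40 e3 71
[3] 0x0e->0x07 len=4 : 42 15 40 e3
[4] 0x01->0x0e len=3 : 42 15 40
query mem[0x0a]=0xe3, mem[0x01]=0x42, mem[0x07]=0x42, mem[0x17]=0xf4

MEM[0x0a,0x01,0x07,0x17] = e3 42 42 f4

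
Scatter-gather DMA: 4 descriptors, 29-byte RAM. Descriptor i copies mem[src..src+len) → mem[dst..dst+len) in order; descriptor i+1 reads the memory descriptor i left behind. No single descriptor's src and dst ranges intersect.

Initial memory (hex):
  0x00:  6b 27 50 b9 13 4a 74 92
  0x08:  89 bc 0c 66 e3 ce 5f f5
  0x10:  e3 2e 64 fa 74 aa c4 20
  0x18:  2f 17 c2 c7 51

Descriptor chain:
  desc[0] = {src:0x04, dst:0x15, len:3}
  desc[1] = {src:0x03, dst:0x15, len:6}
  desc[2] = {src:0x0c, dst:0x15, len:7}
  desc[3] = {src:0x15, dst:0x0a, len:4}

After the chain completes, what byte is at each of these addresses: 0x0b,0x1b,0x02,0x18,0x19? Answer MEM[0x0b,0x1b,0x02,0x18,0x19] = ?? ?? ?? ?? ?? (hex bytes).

MEM[0x0b,0x1b,0x02,0x18,0x19] = ce 64 50 f5 e3

[0] 0x04->0x15 len=3 : 13 4a 74
[1] 0x03->0x15 len=6 : b9 13 4a 74 92 89
[2] 0x0c->0x15 len=7 : e3 ce 5f f5 e3 2e 64
[3] 0x15->0x0a len=4 : e3 ce 5f f5
query mem[0x0b]=0xce, mem[0x1b]=0x64, mem[0x02]=0x50, mem[0x18]=0xf5, mem[0x19]=0xe3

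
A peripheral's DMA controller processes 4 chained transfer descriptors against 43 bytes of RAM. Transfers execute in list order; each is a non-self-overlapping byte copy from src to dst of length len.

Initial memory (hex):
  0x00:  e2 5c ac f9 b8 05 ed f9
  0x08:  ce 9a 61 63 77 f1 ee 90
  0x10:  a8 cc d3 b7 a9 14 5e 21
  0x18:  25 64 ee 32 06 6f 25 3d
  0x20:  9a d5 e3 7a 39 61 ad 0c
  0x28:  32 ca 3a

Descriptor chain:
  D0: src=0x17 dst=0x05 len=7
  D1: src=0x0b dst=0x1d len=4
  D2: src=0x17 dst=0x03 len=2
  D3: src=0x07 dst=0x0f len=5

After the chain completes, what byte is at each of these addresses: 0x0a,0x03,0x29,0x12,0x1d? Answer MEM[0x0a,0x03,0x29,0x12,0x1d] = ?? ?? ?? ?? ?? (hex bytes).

MEM[0x0a,0x03,0x29,0x12,0x1d] = 06 21 ca 06 6f

  after D0: wrote 7B at 0x05 = 212564ee32066f
  after D1: wrote 4B at 0x1d = 6f77f1ee
  after D2: wrote 2B at 0x03 = 2125
  after D3: wrote 5B at 0x0f = 64ee32066f
query mem[0x0a]=0x06, mem[0x03]=0x21, mem[0x29]=0xca, mem[0x12]=0x06, mem[0x1d]=0x6f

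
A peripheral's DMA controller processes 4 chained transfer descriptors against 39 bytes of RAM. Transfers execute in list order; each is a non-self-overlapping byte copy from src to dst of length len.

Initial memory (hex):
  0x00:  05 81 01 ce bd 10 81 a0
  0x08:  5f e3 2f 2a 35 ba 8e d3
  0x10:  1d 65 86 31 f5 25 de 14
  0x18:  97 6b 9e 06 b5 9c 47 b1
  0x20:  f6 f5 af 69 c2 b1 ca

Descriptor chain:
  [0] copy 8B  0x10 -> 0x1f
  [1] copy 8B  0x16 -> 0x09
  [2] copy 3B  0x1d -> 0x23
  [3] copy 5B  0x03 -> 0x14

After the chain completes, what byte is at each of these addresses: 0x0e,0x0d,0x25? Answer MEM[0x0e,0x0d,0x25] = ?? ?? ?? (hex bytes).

[0] 0x10->0x1f len=8 : 1d 65 86 31 f5 25 de 14
[1] 0x16->0x09 len=8 : de 14 97 6b 9e 06 b5 9c
[2] 0x1d->0x23 len=3 : 9c 47 1d
[3] 0x03->0x14 len=5 : ce bd 10 81 a0
query mem[0x0e]=0x06, mem[0x0d]=0x9e, mem[0x25]=0x1d

MEM[0x0e,0x0d,0x25] = 06 9e 1d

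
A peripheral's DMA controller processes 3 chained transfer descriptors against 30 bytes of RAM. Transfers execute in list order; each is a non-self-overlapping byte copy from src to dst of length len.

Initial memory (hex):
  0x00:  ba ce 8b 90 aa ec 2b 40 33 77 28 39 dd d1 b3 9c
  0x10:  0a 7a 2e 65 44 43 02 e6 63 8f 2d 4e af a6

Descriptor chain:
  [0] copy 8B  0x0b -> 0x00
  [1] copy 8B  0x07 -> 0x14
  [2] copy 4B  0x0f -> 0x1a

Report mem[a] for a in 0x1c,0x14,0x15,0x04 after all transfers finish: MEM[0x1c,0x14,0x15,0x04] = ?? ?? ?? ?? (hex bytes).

MEM[0x1c,0x14,0x15,0x04] = 7a 2e 33 9c

[0] 0x0b->0x00 len=8 : 39 dd d1 b3 9c 0a 7a 2e
[1] 0x07->0x14 len=8 : 2e 33 77 28 39 dd d1 b3
[2] 0x0f->0x1a len=4 : 9c 0a 7a 2e
query mem[0x1c]=0x7a, mem[0x14]=0x2e, mem[0x15]=0x33, mem[0x04]=0x9c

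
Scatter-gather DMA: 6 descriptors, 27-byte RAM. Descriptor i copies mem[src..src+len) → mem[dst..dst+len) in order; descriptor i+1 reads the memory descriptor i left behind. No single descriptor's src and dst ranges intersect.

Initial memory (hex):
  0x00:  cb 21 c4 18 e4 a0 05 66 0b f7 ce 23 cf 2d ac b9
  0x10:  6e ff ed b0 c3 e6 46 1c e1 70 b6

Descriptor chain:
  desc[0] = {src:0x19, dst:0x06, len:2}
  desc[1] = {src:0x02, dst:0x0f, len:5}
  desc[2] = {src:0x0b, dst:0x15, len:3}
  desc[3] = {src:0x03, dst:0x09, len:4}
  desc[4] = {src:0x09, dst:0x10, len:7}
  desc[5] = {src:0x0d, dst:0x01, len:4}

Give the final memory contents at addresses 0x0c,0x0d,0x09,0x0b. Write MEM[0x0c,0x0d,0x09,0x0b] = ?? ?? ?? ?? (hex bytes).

MEM[0x0c,0x0d,0x09,0x0b] = 70 2d 18 a0

#0 dst[0x06+2] := {0x70,0xb6}
#1 dst[0x0f+5] := {0xc4,0x18,0xe4,0xa0,0x70}
#2 dst[0x15+3] := {0x23,0xcf,0x2d}
#3 dst[0x09+4] := {0x18,0xe4,0xa0,0x70}
#4 dst[0x10+7] := {0x18,0xe4,0xa0,0x70,0x2d,0xac,0xc4}
#5 dst[0x01+4] := {0x2d,0xac,0xc4,0x18}
query mem[0x0c]=0x70, mem[0x0d]=0x2d, mem[0x09]=0x18, mem[0x0b]=0xa0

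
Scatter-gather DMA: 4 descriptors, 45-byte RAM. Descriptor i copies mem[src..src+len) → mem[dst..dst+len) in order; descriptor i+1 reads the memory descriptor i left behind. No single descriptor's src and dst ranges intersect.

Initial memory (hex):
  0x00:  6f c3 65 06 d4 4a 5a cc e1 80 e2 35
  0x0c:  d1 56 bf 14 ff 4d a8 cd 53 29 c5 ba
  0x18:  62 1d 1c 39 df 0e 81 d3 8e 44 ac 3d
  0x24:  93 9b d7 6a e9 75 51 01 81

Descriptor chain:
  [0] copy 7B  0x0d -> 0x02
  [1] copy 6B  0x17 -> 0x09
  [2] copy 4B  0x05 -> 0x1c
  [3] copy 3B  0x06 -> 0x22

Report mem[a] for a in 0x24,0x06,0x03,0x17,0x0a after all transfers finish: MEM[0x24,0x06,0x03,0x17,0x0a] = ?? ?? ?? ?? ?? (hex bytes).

MEM[0x24,0x06,0x03,0x17,0x0a] = cd 4d bf ba 62

  after D0: wrote 7B at 0x02 = 56bf14ff4da8cd
  after D1: wrote 6B at 0x09 = ba621d1c39df
  after D2: wrote 4B at 0x1c = ff4da8cd
  after D3: wrote 3B at 0x22 = 4da8cd
query mem[0x24]=0xcd, mem[0x06]=0x4d, mem[0x03]=0xbf, mem[0x17]=0xba, mem[0x0a]=0x62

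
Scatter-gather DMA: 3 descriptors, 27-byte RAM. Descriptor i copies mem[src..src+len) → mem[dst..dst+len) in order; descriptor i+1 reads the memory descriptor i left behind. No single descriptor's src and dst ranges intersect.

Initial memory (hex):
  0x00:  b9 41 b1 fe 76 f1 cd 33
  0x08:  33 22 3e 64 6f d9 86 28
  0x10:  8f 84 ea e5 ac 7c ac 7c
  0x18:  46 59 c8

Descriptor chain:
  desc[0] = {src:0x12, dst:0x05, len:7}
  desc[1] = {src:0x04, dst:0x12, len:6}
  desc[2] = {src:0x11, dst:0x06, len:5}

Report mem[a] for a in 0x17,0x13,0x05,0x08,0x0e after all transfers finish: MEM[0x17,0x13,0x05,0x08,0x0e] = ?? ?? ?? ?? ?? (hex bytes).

[0] 0x12->0x05 len=7 : ea e5 ac 7c ac 7c 46
[1] 0x04->0x12 len=6 : 76 ea e5 ac 7c ac
[2] 0x11->0x06 len=5 : 84 76 ea e5 ac
query mem[0x17]=0xac, mem[0x13]=0xea, mem[0x05]=0xea, mem[0x08]=0xea, mem[0x0e]=0x86

MEM[0x17,0x13,0x05,0x08,0x0e] = ac ea ea ea 86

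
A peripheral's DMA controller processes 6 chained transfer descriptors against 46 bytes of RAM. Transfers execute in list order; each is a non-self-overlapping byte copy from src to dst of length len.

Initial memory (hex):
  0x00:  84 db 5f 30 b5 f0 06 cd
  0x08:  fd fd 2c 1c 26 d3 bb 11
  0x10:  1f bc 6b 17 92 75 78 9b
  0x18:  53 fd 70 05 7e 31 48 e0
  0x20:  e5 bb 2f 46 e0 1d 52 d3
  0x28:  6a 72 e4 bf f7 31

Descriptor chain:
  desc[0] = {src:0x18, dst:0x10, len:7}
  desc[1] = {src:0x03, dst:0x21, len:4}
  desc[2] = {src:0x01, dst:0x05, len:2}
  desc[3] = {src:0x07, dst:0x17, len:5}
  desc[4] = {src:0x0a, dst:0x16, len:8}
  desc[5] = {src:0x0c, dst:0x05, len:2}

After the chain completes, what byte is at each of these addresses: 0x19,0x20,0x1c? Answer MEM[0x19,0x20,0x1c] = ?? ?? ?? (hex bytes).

MEM[0x19,0x20,0x1c] = d3 e5 53

[0] 0x18->0x10 len=7 : 53 fd 70 05 7e 31 48
[1] 0x03->0x21 len=4 : 30 b5 f0 06
[2] 0x01->0x05 len=2 : db 5f
[3] 0x07->0x17 len=5 : cd fd fd 2c 1c
[4] 0x0a->0x16 len=8 : 2c 1c 26 d3 bb 11 53 fd
[5] 0x0c->0x05 len=2 : 26 d3
query mem[0x19]=0xd3, mem[0x20]=0xe5, mem[0x1c]=0x53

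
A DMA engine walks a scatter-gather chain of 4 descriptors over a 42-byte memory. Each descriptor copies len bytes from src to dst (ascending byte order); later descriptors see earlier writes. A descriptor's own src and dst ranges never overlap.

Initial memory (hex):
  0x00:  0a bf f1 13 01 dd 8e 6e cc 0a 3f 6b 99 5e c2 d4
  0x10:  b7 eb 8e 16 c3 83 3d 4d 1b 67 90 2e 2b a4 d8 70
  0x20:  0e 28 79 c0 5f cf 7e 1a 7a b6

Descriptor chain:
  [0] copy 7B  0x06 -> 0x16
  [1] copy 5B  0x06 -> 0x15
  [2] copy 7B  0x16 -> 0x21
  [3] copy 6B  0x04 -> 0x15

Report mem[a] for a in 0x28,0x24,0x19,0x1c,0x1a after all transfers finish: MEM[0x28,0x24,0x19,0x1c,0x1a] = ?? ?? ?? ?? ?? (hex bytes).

MEM[0x28,0x24,0x19,0x1c,0x1a] = 7a 3f cc 99 0a

D0: mem[0x16..0x1c] <- [8e 6e cc 0a 3f 6b 99]
D1: mem[0x15..0x19] <- [8e 6e cc 0a 3f]
D2: mem[0x21..0x27] <- [6e cc 0a 3f 3f 6b 99]
D3: mem[0x15..0x1a] <- [01 dd 8e 6e cc 0a]
query mem[0x28]=0x7a, mem[0x24]=0x3f, mem[0x19]=0xcc, mem[0x1c]=0x99, mem[0x1a]=0x0a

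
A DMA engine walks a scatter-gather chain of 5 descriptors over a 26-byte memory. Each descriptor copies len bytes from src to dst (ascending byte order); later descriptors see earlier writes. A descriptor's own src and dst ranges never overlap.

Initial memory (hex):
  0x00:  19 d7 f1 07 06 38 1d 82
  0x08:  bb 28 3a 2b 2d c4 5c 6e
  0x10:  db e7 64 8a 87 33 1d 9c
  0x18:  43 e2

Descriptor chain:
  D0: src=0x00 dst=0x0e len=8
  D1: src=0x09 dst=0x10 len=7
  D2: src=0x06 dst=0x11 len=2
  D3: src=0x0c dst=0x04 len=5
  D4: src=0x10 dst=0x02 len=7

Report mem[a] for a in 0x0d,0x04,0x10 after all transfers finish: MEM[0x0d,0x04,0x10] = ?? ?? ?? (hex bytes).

D0: mem[0x0e..0x15] <- [19 d7 f1 07 06 38 1d 82]
D1: mem[0x10..0x16] <- [28 3a 2b 2d c4 19 d7]
D2: mem[0x11..0x12] <- [1d 82]
D3: mem[0x04..0x08] <- [2d c4 19 d7 28]
D4: mem[0x02..0x08] <- [28 1d 82 2d c4 19 d7]
query mem[0x0d]=0xc4, mem[0x04]=0x82, mem[0x10]=0x28

MEM[0x0d,0x04,0x10] = c4 82 28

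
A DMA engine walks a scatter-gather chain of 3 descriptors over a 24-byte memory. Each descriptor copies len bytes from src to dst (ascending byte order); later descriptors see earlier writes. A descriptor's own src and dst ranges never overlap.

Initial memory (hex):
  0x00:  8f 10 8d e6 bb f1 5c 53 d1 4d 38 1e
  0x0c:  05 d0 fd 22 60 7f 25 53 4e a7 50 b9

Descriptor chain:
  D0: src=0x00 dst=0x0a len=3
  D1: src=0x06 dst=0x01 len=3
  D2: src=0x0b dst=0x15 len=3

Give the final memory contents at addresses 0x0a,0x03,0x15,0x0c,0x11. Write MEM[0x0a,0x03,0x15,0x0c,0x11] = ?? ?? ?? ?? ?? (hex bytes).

D0: mem[0x0a..0x0c] <- [8f 10 8d]
D1: mem[0x01..0x03] <- [5c 53 d1]
D2: mem[0x15..0x17] <- [10 8d d0]
query mem[0x0a]=0x8f, mem[0x03]=0xd1, mem[0x15]=0x10, mem[0x0c]=0x8d, mem[0x11]=0x7f

MEM[0x0a,0x03,0x15,0x0c,0x11] = 8f d1 10 8d 7f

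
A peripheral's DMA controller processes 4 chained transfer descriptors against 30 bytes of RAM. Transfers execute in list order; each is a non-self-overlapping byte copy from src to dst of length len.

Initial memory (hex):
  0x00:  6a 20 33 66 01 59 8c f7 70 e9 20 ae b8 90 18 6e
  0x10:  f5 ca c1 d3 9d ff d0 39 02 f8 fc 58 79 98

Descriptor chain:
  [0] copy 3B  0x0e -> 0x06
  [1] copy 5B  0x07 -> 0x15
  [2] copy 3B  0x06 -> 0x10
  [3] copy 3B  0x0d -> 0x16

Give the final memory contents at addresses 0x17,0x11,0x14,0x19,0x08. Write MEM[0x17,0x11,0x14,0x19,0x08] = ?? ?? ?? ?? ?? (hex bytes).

  after D0: wrote 3B at 0x06 = 186ef5
  after D1: wrote 5B at 0x15 = 6ef5e920ae
  after D2: wrote 3B at 0x10 = 186ef5
  after D3: wrote 3B at 0x16 = 90186e
query mem[0x17]=0x18, mem[0x11]=0x6e, mem[0x14]=0x9d, mem[0x19]=0xae, mem[0x08]=0xf5

MEM[0x17,0x11,0x14,0x19,0x08] = 18 6e 9d ae f5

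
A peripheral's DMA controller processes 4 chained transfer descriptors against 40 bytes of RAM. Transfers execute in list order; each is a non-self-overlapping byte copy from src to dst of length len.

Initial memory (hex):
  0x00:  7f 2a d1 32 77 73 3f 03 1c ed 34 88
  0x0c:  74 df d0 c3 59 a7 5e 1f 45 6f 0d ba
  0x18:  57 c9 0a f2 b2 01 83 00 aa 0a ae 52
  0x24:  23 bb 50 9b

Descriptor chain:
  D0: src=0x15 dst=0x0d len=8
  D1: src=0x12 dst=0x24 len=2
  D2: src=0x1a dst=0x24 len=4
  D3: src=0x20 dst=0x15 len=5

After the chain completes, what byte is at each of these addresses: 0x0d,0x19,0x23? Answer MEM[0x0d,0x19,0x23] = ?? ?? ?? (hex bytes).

D0: mem[0x0d..0x14] <- [6f 0d ba 57 c9 0a f2 b2]
D1: mem[0x24..0x25] <- [0a f2]
D2: mem[0x24..0x27] <- [0a f2 b2 01]
D3: mem[0x15..0x19] <- [aa 0a ae 52 0a]
query mem[0x0d]=0x6f, mem[0x19]=0x0a, mem[0x23]=0x52

MEM[0x0d,0x19,0x23] = 6f 0a 52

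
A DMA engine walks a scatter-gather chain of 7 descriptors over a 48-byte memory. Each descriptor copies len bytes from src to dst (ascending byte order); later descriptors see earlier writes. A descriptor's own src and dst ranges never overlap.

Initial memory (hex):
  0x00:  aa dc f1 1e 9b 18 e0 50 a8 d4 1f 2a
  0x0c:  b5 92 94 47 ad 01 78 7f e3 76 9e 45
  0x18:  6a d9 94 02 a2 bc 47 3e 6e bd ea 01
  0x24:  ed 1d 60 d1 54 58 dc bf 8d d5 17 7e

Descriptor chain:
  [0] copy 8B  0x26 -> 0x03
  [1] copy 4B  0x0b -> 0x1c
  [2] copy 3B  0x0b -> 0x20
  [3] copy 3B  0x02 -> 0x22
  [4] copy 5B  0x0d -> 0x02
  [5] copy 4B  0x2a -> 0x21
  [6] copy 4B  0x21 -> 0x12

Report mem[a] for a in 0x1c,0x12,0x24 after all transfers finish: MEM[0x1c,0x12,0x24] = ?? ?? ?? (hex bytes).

  after D0: wrote 8B at 0x03 = 60d15458dcbf8dd5
  after D1: wrote 4B at 0x1c = 2ab59294
  after D2: wrote 3B at 0x20 = 2ab592
  after D3: wrote 3B at 0x22 = f160d1
  after D4: wrote 5B at 0x02 = 929447ad01
  after D5: wrote 4B at 0x21 = dcbf8dd5
  after D6: wrote 4B at 0x12 = dcbf8dd5
query mem[0x1c]=0x2a, mem[0x12]=0xdc, mem[0x24]=0xd5

MEM[0x1c,0x12,0x24] = 2a dc d5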